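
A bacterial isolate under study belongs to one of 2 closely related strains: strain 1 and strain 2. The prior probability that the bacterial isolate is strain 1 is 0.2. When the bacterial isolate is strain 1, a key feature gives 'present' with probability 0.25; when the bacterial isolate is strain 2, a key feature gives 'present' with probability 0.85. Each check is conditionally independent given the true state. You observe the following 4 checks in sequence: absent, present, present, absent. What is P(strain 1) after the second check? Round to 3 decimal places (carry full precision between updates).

0.269

After 'absent': P(strain 1) = 0.75·0.2000 / (0.75·0.2000 + 0.15·0.8000) ≈ 0.5556
After 'present': P(strain 1) = 0.25·0.5556 / (0.25·0.5556 + 0.85·0.4444) ≈ 0.2688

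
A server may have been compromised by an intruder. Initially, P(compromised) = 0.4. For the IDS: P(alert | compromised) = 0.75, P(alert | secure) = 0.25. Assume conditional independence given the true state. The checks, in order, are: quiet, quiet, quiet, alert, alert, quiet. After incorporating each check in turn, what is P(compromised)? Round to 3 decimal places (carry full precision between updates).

After 'quiet': P(compromised) = 0.25·0.4000 / (0.25·0.4000 + 0.75·0.6000) ≈ 0.1818
After 'quiet': P(compromised) = 0.25·0.1818 / (0.25·0.1818 + 0.75·0.8182) ≈ 0.0690
After 'quiet': P(compromised) = 0.25·0.0690 / (0.25·0.0690 + 0.75·0.9310) ≈ 0.0241
After 'alert': P(compromised) = 0.75·0.0241 / (0.75·0.0241 + 0.25·0.9759) ≈ 0.0690
After 'alert': P(compromised) = 0.75·0.0690 / (0.75·0.0690 + 0.25·0.9310) ≈ 0.1818
After 'quiet': P(compromised) = 0.25·0.1818 / (0.25·0.1818 + 0.75·0.8182) ≈ 0.0690

0.069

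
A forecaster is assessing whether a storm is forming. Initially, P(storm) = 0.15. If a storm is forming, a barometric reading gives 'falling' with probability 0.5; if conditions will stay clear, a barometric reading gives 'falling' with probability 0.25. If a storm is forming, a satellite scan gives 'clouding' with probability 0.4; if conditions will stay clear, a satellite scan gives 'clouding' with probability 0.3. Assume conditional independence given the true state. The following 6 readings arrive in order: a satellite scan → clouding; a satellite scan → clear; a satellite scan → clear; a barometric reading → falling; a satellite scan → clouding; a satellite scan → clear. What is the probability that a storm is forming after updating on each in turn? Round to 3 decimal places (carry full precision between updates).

0.283

Apply Bayes' rule sequentially, carrying P(storm) forward.
After a satellite scan='clouding': P(storm) = 0.4·0.1500 / (0.4·0.1500 + 0.3·0.8500) ≈ 0.1905
After a satellite scan='clear': P(storm) = 0.6·0.1905 / (0.6·0.1905 + 0.7·0.8095) ≈ 0.1678
After a satellite scan='clear': P(storm) = 0.6·0.1678 / (0.6·0.1678 + 0.7·0.8322) ≈ 0.1474
After a barometric reading='falling': P(storm) = 0.5·0.1474 / (0.5·0.1474 + 0.25·0.8526) ≈ 0.2569
After a satellite scan='clouding': P(storm) = 0.4·0.2569 / (0.4·0.2569 + 0.3·0.7431) ≈ 0.3155
After a satellite scan='clear': P(storm) = 0.6·0.3155 / (0.6·0.3155 + 0.7·0.6845) ≈ 0.2832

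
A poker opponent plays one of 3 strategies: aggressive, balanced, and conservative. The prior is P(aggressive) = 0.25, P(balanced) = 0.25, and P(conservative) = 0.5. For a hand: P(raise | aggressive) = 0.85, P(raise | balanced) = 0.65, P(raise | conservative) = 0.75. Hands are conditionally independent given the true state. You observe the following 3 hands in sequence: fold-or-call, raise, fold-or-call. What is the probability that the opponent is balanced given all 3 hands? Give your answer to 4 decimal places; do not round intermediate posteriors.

0.4136

Apply Bayes' rule sequentially, carrying P(balanced) forward.
After 'fold-or-call': normaliser = 0.15·0.2500 + 0.35·0.2500 + 0.25·0.5000; P(aggressive) ≈ 0.1500, P(balanced) ≈ 0.3500, P(conservative) ≈ 0.5000
After 'raise': normaliser = 0.85·0.1500 + 0.65·0.3500 + 0.75·0.5000; P(aggressive) ≈ 0.1747, P(balanced) ≈ 0.3116, P(conservative) ≈ 0.5137
After 'fold-or-call': normaliser = 0.15·0.1747 + 0.35·0.3116 + 0.25·0.5137; P(aggressive) ≈ 0.0994, P(balanced) ≈ 0.4136, P(conservative) ≈ 0.4870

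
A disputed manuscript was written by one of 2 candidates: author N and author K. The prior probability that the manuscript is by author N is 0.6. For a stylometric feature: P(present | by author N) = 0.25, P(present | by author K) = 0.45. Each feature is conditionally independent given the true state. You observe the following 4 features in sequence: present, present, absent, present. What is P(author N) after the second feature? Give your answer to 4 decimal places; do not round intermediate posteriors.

0.3165

After 'present': P(author N) = 0.25·0.6000 / (0.25·0.6000 + 0.45·0.4000) ≈ 0.4545
After 'present': P(author N) = 0.25·0.4545 / (0.25·0.4545 + 0.45·0.5455) ≈ 0.3165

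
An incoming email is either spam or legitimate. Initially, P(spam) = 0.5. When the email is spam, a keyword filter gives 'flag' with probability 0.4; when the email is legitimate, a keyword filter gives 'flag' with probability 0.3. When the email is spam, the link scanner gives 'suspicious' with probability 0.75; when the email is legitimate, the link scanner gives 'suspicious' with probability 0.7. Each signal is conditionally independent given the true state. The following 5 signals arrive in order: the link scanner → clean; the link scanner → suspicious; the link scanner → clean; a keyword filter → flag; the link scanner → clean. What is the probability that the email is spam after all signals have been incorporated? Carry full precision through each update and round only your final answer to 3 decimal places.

Apply Bayes' rule sequentially, carrying P(spam) forward.
After the link scanner='clean': P(spam) = 0.25·0.5000 / (0.25·0.5000 + 0.3·0.5000) ≈ 0.4545
After the link scanner='suspicious': P(spam) = 0.75·0.4545 / (0.75·0.4545 + 0.7·0.5455) ≈ 0.4717
After the link scanner='clean': P(spam) = 0.25·0.4717 / (0.25·0.4717 + 0.3·0.5283) ≈ 0.4266
After a keyword filter='flag': P(spam) = 0.4·0.4266 / (0.4·0.4266 + 0.3·0.5734) ≈ 0.4980
After the link scanner='clean': P(spam) = 0.25·0.4980 / (0.25·0.4980 + 0.3·0.5020) ≈ 0.4526

0.453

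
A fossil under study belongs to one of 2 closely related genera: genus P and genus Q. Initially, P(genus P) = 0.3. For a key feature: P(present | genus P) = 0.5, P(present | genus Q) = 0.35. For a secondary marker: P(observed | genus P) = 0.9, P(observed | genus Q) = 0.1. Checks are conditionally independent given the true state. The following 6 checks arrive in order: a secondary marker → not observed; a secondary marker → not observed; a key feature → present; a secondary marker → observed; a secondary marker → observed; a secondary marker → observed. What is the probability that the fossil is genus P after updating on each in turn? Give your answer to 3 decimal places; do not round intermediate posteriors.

0.846

Apply Bayes' rule sequentially, carrying P(genus P) forward.
After a secondary marker='not observed': P(genus P) = 0.1·0.3000 / (0.1·0.3000 + 0.9·0.7000) ≈ 0.0455
After a secondary marker='not observed': P(genus P) = 0.1·0.0455 / (0.1·0.0455 + 0.9·0.9545) ≈ 0.0053
After a key feature='present': P(genus P) = 0.5·0.0053 / (0.5·0.0053 + 0.35·0.9947) ≈ 0.0075
After a secondary marker='observed': P(genus P) = 0.9·0.0075 / (0.9·0.0075 + 0.1·0.9925) ≈ 0.0637
After a secondary marker='observed': P(genus P) = 0.9·0.0637 / (0.9·0.0637 + 0.1·0.9363) ≈ 0.3797
After a secondary marker='observed': P(genus P) = 0.9·0.3797 / (0.9·0.3797 + 0.1·0.6203) ≈ 0.8464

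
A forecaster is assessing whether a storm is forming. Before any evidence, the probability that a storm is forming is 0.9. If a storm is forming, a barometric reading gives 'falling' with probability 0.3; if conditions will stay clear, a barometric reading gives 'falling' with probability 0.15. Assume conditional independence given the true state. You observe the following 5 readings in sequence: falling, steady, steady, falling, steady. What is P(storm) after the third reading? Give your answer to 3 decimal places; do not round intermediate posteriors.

0.924

After 'falling': P(storm) = 0.3·0.9000 / (0.3·0.9000 + 0.15·0.1000) ≈ 0.9474
After 'steady': P(storm) = 0.7·0.9474 / (0.7·0.9474 + 0.85·0.0526) ≈ 0.9368
After 'steady': P(storm) = 0.7·0.9368 / (0.7·0.9368 + 0.85·0.0632) ≈ 0.9243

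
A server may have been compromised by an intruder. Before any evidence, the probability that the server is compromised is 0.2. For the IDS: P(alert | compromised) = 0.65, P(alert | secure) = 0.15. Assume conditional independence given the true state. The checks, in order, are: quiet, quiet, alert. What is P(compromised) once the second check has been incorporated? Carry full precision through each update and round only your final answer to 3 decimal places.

0.041

After 'quiet': P(compromised) = 0.35·0.2000 / (0.35·0.2000 + 0.85·0.8000) ≈ 0.0933
After 'quiet': P(compromised) = 0.35·0.0933 / (0.35·0.0933 + 0.85·0.9067) ≈ 0.0407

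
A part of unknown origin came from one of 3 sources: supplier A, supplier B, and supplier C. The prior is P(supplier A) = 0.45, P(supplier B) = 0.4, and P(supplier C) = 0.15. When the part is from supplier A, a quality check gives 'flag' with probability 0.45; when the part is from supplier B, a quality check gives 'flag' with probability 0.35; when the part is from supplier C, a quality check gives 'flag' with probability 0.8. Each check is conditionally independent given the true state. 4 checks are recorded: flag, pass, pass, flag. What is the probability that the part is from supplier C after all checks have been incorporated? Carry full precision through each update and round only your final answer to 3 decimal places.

After 'flag': normaliser = 0.45·0.4500 + 0.35·0.4000 + 0.8·0.1500; P(supplier A) ≈ 0.4378, P(supplier B) ≈ 0.3027, P(supplier C) ≈ 0.2595
After 'pass': normaliser = 0.55·0.4378 + 0.65·0.3027 + 0.2·0.2595; P(supplier A) ≈ 0.4920, P(supplier B) ≈ 0.4020, P(supplier C) ≈ 0.1060
After 'pass': normaliser = 0.55·0.4920 + 0.65·0.4020 + 0.2·0.1060; P(supplier A) ≈ 0.4892, P(supplier B) ≈ 0.4724, P(supplier C) ≈ 0.0383
After 'flag': normaliser = 0.45·0.4892 + 0.35·0.4724 + 0.8·0.0383; P(supplier A) ≈ 0.5290, P(supplier B) ≈ 0.3973, P(supplier C) ≈ 0.0737

0.074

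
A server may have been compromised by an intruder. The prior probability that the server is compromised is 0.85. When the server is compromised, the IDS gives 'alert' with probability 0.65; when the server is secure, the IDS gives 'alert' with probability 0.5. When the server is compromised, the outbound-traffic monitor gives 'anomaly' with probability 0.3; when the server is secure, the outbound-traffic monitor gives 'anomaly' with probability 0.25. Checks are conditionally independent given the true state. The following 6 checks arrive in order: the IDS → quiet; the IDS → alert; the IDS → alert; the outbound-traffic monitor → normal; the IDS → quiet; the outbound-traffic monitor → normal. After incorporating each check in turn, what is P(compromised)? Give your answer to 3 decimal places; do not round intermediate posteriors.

0.803

Each posterior becomes the prior for the next update.
After the IDS='quiet': P(compromised) = 0.35·0.8500 / (0.35·0.8500 + 0.5·0.1500) ≈ 0.7987
After the IDS='alert': P(compromised) = 0.65·0.7987 / (0.65·0.7987 + 0.5·0.2013) ≈ 0.8376
After the IDS='alert': P(compromised) = 0.65·0.8376 / (0.65·0.8376 + 0.5·0.1624) ≈ 0.8702
After the outbound-traffic monitor='normal': P(compromised) = 0.7·0.8702 / (0.7·0.8702 + 0.75·0.1298) ≈ 0.8622
After the IDS='quiet': P(compromised) = 0.35·0.8622 / (0.35·0.8622 + 0.5·0.1378) ≈ 0.8141
After the outbound-traffic monitor='normal': P(compromised) = 0.7·0.8141 / (0.7·0.8141 + 0.75·0.1859) ≈ 0.8034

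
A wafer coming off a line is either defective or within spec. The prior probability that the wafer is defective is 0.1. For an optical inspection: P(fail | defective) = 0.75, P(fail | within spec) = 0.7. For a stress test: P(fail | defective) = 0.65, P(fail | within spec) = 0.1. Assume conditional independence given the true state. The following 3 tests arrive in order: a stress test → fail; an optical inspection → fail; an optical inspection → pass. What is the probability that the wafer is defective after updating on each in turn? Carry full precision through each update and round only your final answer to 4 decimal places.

After a stress test='fail': P(defective) = 0.65·0.1000 / (0.65·0.1000 + 0.1·0.9000) ≈ 0.4194
After an optical inspection='fail': P(defective) = 0.75·0.4194 / (0.75·0.4194 + 0.7·0.5806) ≈ 0.4362
After an optical inspection='pass': P(defective) = 0.25·0.4362 / (0.25·0.4362 + 0.3·0.5638) ≈ 0.3920

0.3920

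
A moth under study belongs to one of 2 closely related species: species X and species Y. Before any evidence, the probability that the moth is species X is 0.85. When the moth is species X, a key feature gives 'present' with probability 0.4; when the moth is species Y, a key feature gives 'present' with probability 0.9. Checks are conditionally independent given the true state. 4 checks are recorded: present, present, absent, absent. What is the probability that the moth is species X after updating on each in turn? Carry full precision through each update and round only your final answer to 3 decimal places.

0.976

Apply Bayes' rule sequentially, carrying P(species X) forward.
After 'present': P(species X) = 0.4·0.8500 / (0.4·0.8500 + 0.9·0.1500) ≈ 0.7158
After 'present': P(species X) = 0.4·0.7158 / (0.4·0.7158 + 0.9·0.2842) ≈ 0.5282
After 'absent': P(species X) = 0.6·0.5282 / (0.6·0.5282 + 0.1·0.4718) ≈ 0.8704
After 'absent': P(species X) = 0.6·0.8704 / (0.6·0.8704 + 0.1·0.1296) ≈ 0.9758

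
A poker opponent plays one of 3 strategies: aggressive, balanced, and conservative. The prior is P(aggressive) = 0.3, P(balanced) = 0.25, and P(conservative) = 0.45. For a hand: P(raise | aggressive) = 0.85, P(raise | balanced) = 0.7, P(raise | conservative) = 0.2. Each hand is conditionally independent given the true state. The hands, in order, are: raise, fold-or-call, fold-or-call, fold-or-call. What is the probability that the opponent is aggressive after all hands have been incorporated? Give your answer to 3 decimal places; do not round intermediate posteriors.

After 'raise': normaliser = 0.85·0.3000 + 0.7·0.2500 + 0.2·0.4500; P(aggressive) ≈ 0.4904, P(balanced) ≈ 0.3365, P(conservative) ≈ 0.1731
After 'fold-or-call': normaliser = 0.15·0.4904 + 0.3·0.3365 + 0.8·0.1731; P(aggressive) ≈ 0.2350, P(balanced) ≈ 0.3226, P(conservative) ≈ 0.4424
After 'fold-or-call': normaliser = 0.15·0.2350 + 0.3·0.3226 + 0.8·0.4424; P(aggressive) ≈ 0.0725, P(balanced) ≈ 0.1991, P(conservative) ≈ 0.7283
After 'fold-or-call': normaliser = 0.15·0.0725 + 0.3·0.1991 + 0.8·0.7283; P(aggressive) ≈ 0.0167, P(balanced) ≈ 0.0915, P(conservative) ≈ 0.8919

0.017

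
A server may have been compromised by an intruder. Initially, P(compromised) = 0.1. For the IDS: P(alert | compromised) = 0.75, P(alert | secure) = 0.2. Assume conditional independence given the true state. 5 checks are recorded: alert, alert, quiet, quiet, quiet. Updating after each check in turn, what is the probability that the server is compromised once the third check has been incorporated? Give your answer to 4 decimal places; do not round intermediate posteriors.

0.3281

After 'alert': P(compromised) = 0.75·0.1000 / (0.75·0.1000 + 0.2·0.9000) ≈ 0.2941
After 'alert': P(compromised) = 0.75·0.2941 / (0.75·0.2941 + 0.2·0.7059) ≈ 0.6098
After 'quiet': P(compromised) = 0.25·0.6098 / (0.25·0.6098 + 0.8·0.3902) ≈ 0.3281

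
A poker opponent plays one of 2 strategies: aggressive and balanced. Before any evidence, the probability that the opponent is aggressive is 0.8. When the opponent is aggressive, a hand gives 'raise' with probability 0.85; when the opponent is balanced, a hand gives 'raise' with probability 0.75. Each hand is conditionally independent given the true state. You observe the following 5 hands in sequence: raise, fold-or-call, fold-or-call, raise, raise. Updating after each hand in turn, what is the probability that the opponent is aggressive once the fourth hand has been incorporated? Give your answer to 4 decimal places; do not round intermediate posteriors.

After 'raise': P(aggressive) = 0.85·0.8000 / (0.85·0.8000 + 0.75·0.2000) ≈ 0.8193
After 'fold-or-call': P(aggressive) = 0.15·0.8193 / (0.15·0.8193 + 0.25·0.1807) ≈ 0.7312
After 'fold-or-call': P(aggressive) = 0.15·0.7312 / (0.15·0.7312 + 0.25·0.2688) ≈ 0.6201
After 'raise': P(aggressive) = 0.85·0.6201 / (0.85·0.6201 + 0.75·0.3799) ≈ 0.6491

0.6491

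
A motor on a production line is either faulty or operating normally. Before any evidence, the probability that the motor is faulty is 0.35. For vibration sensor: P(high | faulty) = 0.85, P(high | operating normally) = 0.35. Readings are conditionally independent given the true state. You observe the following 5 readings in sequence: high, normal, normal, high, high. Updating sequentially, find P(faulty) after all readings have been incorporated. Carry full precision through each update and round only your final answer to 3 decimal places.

0.291

After 'high': P(faulty) = 0.85·0.3500 / (0.85·0.3500 + 0.35·0.6500) ≈ 0.5667
After 'normal': P(faulty) = 0.15·0.5667 / (0.15·0.5667 + 0.65·0.4333) ≈ 0.2318
After 'normal': P(faulty) = 0.15·0.2318 / (0.15·0.2318 + 0.65·0.7682) ≈ 0.0651
After 'high': P(faulty) = 0.85·0.0651 / (0.85·0.0651 + 0.35·0.9349) ≈ 0.1447
After 'high': P(faulty) = 0.85·0.1447 / (0.85·0.1447 + 0.35·0.8553) ≈ 0.2912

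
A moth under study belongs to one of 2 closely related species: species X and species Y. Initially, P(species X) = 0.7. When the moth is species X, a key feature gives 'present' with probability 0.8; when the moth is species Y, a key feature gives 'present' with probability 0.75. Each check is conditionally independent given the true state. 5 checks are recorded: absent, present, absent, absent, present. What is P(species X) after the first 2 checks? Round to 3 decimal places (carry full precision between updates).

0.666

After 'absent': P(species X) = 0.2·0.7000 / (0.2·0.7000 + 0.25·0.3000) ≈ 0.6512
After 'present': P(species X) = 0.8·0.6512 / (0.8·0.6512 + 0.75·0.3488) ≈ 0.6657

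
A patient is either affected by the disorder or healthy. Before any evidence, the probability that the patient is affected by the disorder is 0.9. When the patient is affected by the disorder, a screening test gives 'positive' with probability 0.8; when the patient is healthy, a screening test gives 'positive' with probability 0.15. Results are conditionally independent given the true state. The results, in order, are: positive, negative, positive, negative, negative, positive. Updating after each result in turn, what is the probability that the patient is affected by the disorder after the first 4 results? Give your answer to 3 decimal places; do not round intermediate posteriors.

Apply Bayes' rule sequentially, carrying P(affected) forward.
After 'positive': P(affected) = 0.8·0.9000 / (0.8·0.9000 + 0.15·0.1000) ≈ 0.9796
After 'negative': P(affected) = 0.2·0.9796 / (0.2·0.9796 + 0.85·0.0204) ≈ 0.9187
After 'positive': P(affected) = 0.8·0.9187 / (0.8·0.9187 + 0.15·0.0813) ≈ 0.9837
After 'negative': P(affected) = 0.2·0.9837 / (0.2·0.9837 + 0.85·0.0163) ≈ 0.9341

0.934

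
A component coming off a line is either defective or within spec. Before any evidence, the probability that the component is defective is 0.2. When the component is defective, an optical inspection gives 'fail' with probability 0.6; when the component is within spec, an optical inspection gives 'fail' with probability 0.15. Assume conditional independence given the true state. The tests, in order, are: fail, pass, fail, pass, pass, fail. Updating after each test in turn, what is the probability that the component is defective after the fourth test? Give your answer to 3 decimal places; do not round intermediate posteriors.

0.470

After 'fail': P(defective) = 0.6·0.2000 / (0.6·0.2000 + 0.15·0.8000) ≈ 0.5000
After 'pass': P(defective) = 0.4·0.5000 / (0.4·0.5000 + 0.85·0.5000) ≈ 0.3200
After 'fail': P(defective) = 0.6·0.3200 / (0.6·0.3200 + 0.15·0.6800) ≈ 0.6531
After 'pass': P(defective) = 0.4·0.6531 / (0.4·0.6531 + 0.85·0.3469) ≈ 0.4697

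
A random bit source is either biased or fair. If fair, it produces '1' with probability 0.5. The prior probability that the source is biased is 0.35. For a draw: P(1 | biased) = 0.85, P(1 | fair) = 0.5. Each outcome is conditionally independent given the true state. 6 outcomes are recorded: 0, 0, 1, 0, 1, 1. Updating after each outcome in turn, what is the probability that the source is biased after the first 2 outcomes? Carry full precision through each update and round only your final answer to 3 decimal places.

Each posterior becomes the prior for the next update.
After '0': P(biased) = 0.15·0.3500 / (0.15·0.3500 + 0.5·0.6500) ≈ 0.1391
After '0': P(biased) = 0.15·0.1391 / (0.15·0.1391 + 0.5·0.8609) ≈ 0.0462

0.046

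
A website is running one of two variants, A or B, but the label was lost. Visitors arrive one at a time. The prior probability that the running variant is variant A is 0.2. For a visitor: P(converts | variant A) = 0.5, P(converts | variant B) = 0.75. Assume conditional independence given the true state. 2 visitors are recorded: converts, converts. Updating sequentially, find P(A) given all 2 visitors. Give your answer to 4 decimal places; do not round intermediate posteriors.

After 'converts': P(A) = 0.5·0.2000 / (0.5·0.2000 + 0.75·0.8000) ≈ 0.1429
After 'converts': P(A) = 0.5·0.1429 / (0.5·0.1429 + 0.75·0.8571) ≈ 0.1000

0.1000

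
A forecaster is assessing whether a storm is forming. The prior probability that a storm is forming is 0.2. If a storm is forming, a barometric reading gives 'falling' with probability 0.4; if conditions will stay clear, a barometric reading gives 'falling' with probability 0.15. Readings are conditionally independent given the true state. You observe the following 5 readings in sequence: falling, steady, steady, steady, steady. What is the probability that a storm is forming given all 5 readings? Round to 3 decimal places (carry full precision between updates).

After 'falling': P(storm) = 0.4·0.2000 / (0.4·0.2000 + 0.15·0.8000) ≈ 0.4000
After 'steady': P(storm) = 0.6·0.4000 / (0.6·0.4000 + 0.85·0.6000) ≈ 0.3200
After 'steady': P(storm) = 0.6·0.3200 / (0.6·0.3200 + 0.85·0.6800) ≈ 0.2494
After 'steady': P(storm) = 0.6·0.2494 / (0.6·0.2494 + 0.85·0.7506) ≈ 0.1899
After 'steady': P(storm) = 0.6·0.1899 / (0.6·0.1899 + 0.85·0.8101) ≈ 0.1420

0.142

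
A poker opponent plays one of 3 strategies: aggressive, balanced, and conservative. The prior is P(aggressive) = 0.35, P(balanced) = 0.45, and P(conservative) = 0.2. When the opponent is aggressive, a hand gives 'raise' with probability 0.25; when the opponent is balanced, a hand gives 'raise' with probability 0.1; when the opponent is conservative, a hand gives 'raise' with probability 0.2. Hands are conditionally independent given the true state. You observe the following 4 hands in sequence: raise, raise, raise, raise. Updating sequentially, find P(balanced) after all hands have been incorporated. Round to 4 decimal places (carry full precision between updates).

After 'raise': normaliser = 0.25·0.3500 + 0.1·0.4500 + 0.2·0.2000; P(aggressive) ≈ 0.5072, P(balanced) ≈ 0.2609, P(conservative) ≈ 0.2319
After 'raise': normaliser = 0.25·0.5072 + 0.1·0.2609 + 0.2·0.2319; P(aggressive) ≈ 0.6364, P(balanced) ≈ 0.1309, P(conservative) ≈ 0.2327
After 'raise': normaliser = 0.25·0.6364 + 0.1·0.1309 + 0.2·0.2327; P(aggressive) ≈ 0.7273, P(balanced) ≈ 0.0599, P(conservative) ≈ 0.2128
After 'raise': normaliser = 0.25·0.7273 + 0.1·0.0599 + 0.2·0.2128; P(aggressive) ≈ 0.7893, P(balanced) ≈ 0.0260, P(conservative) ≈ 0.1847

0.0260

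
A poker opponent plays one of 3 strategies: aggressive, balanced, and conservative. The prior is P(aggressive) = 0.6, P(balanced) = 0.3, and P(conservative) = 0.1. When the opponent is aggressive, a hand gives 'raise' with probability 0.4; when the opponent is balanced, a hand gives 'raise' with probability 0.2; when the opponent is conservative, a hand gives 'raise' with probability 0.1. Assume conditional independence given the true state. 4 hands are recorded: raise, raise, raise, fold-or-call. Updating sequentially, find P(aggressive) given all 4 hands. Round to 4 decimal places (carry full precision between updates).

Apply Bayes' rule sequentially, carrying P(aggressive) forward.
After 'raise': normaliser = 0.4·0.6000 + 0.2·0.3000 + 0.1·0.1000; P(aggressive) ≈ 0.7742, P(balanced) ≈ 0.1935, P(conservative) ≈ 0.0323
After 'raise': normaliser = 0.4·0.7742 + 0.2·0.1935 + 0.1·0.0323; P(aggressive) ≈ 0.8807, P(balanced) ≈ 0.1101, P(conservative) ≈ 0.0092
After 'raise': normaliser = 0.4·0.8807 + 0.2·0.1101 + 0.1·0.0092; P(aggressive) ≈ 0.9389, P(balanced) ≈ 0.0587, P(conservative) ≈ 0.0024
After 'fold-or-call': normaliser = 0.6·0.9389 + 0.8·0.0587 + 0.9·0.0024; P(aggressive) ≈ 0.9198, P(balanced) ≈ 0.0766, P(conservative) ≈ 0.0036

0.9198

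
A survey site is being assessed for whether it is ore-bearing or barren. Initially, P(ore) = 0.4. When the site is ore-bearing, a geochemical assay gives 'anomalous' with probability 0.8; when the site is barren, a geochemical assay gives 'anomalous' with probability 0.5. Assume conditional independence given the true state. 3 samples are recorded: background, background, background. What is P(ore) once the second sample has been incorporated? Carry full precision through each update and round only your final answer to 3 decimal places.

0.096

Apply Bayes' rule sequentially, carrying P(ore) forward.
After 'background': P(ore) = 0.2·0.4000 / (0.2·0.4000 + 0.5·0.6000) ≈ 0.2105
After 'background': P(ore) = 0.2·0.2105 / (0.2·0.2105 + 0.5·0.7895) ≈ 0.0964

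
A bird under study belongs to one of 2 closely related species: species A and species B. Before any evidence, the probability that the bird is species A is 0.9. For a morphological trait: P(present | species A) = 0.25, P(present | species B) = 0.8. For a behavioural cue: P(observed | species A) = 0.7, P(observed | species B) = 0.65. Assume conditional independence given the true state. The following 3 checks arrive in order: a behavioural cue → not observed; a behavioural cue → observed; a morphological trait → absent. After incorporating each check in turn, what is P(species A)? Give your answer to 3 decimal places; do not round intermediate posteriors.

0.969

Apply Bayes' rule sequentially, carrying P(species A) forward.
After a behavioural cue='not observed': P(species A) = 0.3·0.9000 / (0.3·0.9000 + 0.35·0.1000) ≈ 0.8852
After a behavioural cue='observed': P(species A) = 0.7·0.8852 / (0.7·0.8852 + 0.65·0.1148) ≈ 0.8926
After a morphological trait='absent': P(species A) = 0.75·0.8926 / (0.75·0.8926 + 0.2·0.1074) ≈ 0.9689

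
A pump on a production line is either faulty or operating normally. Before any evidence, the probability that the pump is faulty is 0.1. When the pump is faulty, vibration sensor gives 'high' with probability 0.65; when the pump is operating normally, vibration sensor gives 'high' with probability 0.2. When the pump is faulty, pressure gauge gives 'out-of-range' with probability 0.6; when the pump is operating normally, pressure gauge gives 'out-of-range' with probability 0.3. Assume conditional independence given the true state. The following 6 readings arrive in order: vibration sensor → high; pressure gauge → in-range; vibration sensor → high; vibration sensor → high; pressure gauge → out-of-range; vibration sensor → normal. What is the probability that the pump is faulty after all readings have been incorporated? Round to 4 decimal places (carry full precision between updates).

After vibration sensor='high': P(faulty) = 0.65·0.1000 / (0.65·0.1000 + 0.2·0.9000) ≈ 0.2653
After pressure gauge='in-range': P(faulty) = 0.4·0.2653 / (0.4·0.2653 + 0.7·0.7347) ≈ 0.1711
After vibration sensor='high': P(faulty) = 0.65·0.1711 / (0.65·0.1711 + 0.2·0.8289) ≈ 0.4014
After vibration sensor='high': P(faulty) = 0.65·0.4014 / (0.65·0.4014 + 0.2·0.5986) ≈ 0.6855
After pressure gauge='out-of-range': P(faulty) = 0.6·0.6855 / (0.6·0.6855 + 0.3·0.3145) ≈ 0.8134
After vibration sensor='normal': P(faulty) = 0.35·0.8134 / (0.35·0.8134 + 0.8·0.1866) ≈ 0.6560

0.6560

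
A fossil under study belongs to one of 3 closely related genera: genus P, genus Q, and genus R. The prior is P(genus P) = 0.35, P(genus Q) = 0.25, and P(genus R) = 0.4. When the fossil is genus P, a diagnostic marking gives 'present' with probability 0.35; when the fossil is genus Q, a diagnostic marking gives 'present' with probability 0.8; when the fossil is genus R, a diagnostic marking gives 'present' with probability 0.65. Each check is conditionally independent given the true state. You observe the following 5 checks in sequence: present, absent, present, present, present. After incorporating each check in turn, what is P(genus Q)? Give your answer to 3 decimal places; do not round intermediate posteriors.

0.419

After 'present': normaliser = 0.35·0.3500 + 0.8·0.2500 + 0.65·0.4000; P(genus P) ≈ 0.2103, P(genus Q) ≈ 0.3433, P(genus R) ≈ 0.4464
After 'absent': normaliser = 0.65·0.2103 + 0.2·0.3433 + 0.35·0.4464; P(genus P) ≈ 0.3780, P(genus Q) ≈ 0.1899, P(genus R) ≈ 0.4320
After 'present': normaliser = 0.35·0.3780 + 0.8·0.1899 + 0.65·0.4320; P(genus P) ≈ 0.2342, P(genus Q) ≈ 0.2689, P(genus R) ≈ 0.4970
After 'present': normaliser = 0.35·0.2342 + 0.8·0.2689 + 0.65·0.4970; P(genus P) ≈ 0.1322, P(genus Q) ≈ 0.3469, P(genus R) ≈ 0.5210
After 'present': normaliser = 0.35·0.1322 + 0.8·0.3469 + 0.65·0.5210; P(genus P) ≈ 0.0698, P(genus Q) ≈ 0.4189, P(genus R) ≈ 0.5112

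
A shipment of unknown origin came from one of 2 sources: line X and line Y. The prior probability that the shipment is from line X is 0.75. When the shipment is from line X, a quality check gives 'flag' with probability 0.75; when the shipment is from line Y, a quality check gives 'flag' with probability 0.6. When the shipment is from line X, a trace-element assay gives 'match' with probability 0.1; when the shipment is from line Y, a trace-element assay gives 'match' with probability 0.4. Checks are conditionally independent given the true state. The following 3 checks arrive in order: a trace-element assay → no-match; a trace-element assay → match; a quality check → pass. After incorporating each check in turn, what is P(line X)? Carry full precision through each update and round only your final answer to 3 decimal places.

0.413

After a trace-element assay='no-match': P(line X) = 0.9·0.7500 / (0.9·0.7500 + 0.6·0.2500) ≈ 0.8182
After a trace-element assay='match': P(line X) = 0.1·0.8182 / (0.1·0.8182 + 0.4·0.1818) ≈ 0.5294
After a quality check='pass': P(line X) = 0.25·0.5294 / (0.25·0.5294 + 0.4·0.4706) ≈ 0.4128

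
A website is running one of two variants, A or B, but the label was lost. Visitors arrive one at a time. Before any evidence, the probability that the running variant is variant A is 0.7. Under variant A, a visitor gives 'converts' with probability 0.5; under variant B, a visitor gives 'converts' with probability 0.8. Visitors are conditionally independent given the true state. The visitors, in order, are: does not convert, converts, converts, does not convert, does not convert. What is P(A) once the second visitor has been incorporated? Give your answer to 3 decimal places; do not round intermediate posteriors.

0.785

After 'does not convert': P(A) = 0.5·0.7000 / (0.5·0.7000 + 0.2·0.3000) ≈ 0.8537
After 'converts': P(A) = 0.5·0.8537 / (0.5·0.8537 + 0.8·0.1463) ≈ 0.7848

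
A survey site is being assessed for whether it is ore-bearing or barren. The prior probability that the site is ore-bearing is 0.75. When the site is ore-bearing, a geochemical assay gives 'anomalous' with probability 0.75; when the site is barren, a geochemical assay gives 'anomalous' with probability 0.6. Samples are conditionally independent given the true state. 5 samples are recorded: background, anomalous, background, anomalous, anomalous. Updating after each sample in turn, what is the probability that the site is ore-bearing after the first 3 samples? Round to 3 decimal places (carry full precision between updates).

0.594

Each posterior becomes the prior for the next update.
After 'background': P(ore) = 0.25·0.7500 / (0.25·0.7500 + 0.4·0.2500) ≈ 0.6522
After 'anomalous': P(ore) = 0.75·0.6522 / (0.75·0.6522 + 0.6·0.3478) ≈ 0.7009
After 'background': P(ore) = 0.25·0.7009 / (0.25·0.7009 + 0.4·0.2991) ≈ 0.5943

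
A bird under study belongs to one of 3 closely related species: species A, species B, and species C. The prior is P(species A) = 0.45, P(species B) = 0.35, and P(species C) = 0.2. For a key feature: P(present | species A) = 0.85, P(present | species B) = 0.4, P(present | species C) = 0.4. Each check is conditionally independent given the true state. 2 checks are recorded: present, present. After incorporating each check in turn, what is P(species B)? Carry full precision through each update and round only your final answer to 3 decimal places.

0.136

After 'present': normaliser = 0.85·0.4500 + 0.4·0.3500 + 0.4·0.2000; P(species A) ≈ 0.6349, P(species B) ≈ 0.2324, P(species C) ≈ 0.1328
After 'present': normaliser = 0.85·0.6349 + 0.4·0.2324 + 0.4·0.1328; P(species A) ≈ 0.7870, P(species B) ≈ 0.1356, P(species C) ≈ 0.0775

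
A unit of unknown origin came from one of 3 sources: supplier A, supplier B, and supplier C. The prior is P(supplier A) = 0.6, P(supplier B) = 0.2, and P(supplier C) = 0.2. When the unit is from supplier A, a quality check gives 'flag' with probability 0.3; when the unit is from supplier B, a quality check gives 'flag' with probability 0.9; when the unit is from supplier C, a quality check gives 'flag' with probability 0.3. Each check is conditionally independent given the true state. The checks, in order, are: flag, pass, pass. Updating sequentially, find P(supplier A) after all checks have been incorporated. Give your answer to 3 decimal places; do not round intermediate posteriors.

Each posterior becomes the prior for the next update.
After 'flag': normaliser = 0.3·0.6000 + 0.9·0.2000 + 0.3·0.2000; P(supplier A) ≈ 0.4286, P(supplier B) ≈ 0.4286, P(supplier C) ≈ 0.1429
After 'pass': normaliser = 0.7·0.4286 + 0.1·0.4286 + 0.7·0.1429; P(supplier A) ≈ 0.6774, P(supplier B) ≈ 0.0968, P(supplier C) ≈ 0.2258
After 'pass': normaliser = 0.7·0.6774 + 0.1·0.0968 + 0.7·0.2258; P(supplier A) ≈ 0.7387, P(supplier B) ≈ 0.0151, P(supplier C) ≈ 0.2462

0.739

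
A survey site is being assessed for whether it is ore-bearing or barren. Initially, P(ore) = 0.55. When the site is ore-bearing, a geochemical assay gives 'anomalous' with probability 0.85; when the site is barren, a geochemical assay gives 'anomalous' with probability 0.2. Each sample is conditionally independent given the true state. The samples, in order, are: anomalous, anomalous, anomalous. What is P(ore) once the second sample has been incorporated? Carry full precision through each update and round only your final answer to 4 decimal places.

0.9567

Apply Bayes' rule sequentially, carrying P(ore) forward.
After 'anomalous': P(ore) = 0.85·0.5500 / (0.85·0.5500 + 0.2·0.4500) ≈ 0.8386
After 'anomalous': P(ore) = 0.85·0.8386 / (0.85·0.8386 + 0.2·0.1614) ≈ 0.9567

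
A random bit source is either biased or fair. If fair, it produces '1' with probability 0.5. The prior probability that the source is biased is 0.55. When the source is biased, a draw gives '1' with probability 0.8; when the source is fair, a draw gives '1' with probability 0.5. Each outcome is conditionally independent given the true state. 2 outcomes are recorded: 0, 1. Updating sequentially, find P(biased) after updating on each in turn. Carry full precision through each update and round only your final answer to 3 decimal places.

0.439

After '0': P(biased) = 0.2·0.5500 / (0.2·0.5500 + 0.5·0.4500) ≈ 0.3284
After '1': P(biased) = 0.8·0.3284 / (0.8·0.3284 + 0.5·0.6716) ≈ 0.4389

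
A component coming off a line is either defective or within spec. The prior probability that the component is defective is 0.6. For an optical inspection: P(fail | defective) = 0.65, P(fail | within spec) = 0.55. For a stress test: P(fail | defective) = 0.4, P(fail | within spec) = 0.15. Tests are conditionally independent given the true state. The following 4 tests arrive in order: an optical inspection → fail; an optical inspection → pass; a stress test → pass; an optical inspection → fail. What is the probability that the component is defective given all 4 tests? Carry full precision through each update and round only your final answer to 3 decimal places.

0.535

After an optical inspection='fail': P(defective) = 0.65·0.6000 / (0.65·0.6000 + 0.55·0.4000) ≈ 0.6393
After an optical inspection='pass': P(defective) = 0.35·0.6393 / (0.35·0.6393 + 0.45·0.3607) ≈ 0.5796
After a stress test='pass': P(defective) = 0.6·0.5796 / (0.6·0.5796 + 0.85·0.4204) ≈ 0.4932
After an optical inspection='fail': P(defective) = 0.65·0.4932 / (0.65·0.4932 + 0.55·0.5068) ≈ 0.5349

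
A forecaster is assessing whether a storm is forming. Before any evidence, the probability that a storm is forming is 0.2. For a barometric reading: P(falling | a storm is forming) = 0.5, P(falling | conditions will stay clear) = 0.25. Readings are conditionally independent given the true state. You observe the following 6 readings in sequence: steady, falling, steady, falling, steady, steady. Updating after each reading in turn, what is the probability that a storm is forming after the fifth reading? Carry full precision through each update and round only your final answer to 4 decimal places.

After 'steady': P(storm) = 0.5·0.2000 / (0.5·0.2000 + 0.75·0.8000) ≈ 0.1429
After 'falling': P(storm) = 0.5·0.1429 / (0.5·0.1429 + 0.25·0.8571) ≈ 0.2500
After 'steady': P(storm) = 0.5·0.2500 / (0.5·0.2500 + 0.75·0.7500) ≈ 0.1818
After 'falling': P(storm) = 0.5·0.1818 / (0.5·0.1818 + 0.25·0.8182) ≈ 0.3077
After 'steady': P(storm) = 0.5·0.3077 / (0.5·0.3077 + 0.75·0.6923) ≈ 0.2286

0.2286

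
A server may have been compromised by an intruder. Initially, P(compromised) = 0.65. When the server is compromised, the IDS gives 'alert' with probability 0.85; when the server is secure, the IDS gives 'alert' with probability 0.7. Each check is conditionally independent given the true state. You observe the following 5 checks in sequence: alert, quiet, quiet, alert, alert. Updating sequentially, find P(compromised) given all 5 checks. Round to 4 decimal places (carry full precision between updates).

0.4539

After 'alert': P(compromised) = 0.85·0.6500 / (0.85·0.6500 + 0.7·0.3500) ≈ 0.6928
After 'quiet': P(compromised) = 0.15·0.6928 / (0.15·0.6928 + 0.3·0.3072) ≈ 0.5300
After 'quiet': P(compromised) = 0.15·0.5300 / (0.15·0.5300 + 0.3·0.4700) ≈ 0.3605
After 'alert': P(compromised) = 0.85·0.3605 / (0.85·0.3605 + 0.7·0.6395) ≈ 0.4064
After 'alert': P(compromised) = 0.85·0.4064 / (0.85·0.4064 + 0.7·0.5936) ≈ 0.4539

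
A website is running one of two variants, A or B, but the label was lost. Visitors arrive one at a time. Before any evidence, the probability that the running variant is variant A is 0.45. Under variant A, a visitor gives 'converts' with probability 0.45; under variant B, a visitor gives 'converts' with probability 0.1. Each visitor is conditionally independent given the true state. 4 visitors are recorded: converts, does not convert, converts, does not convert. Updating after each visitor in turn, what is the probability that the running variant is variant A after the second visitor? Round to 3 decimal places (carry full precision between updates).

0.692

Apply Bayes' rule sequentially, carrying P(A) forward.
After 'converts': P(A) = 0.45·0.4500 / (0.45·0.4500 + 0.1·0.5500) ≈ 0.7864
After 'does not convert': P(A) = 0.55·0.7864 / (0.55·0.7864 + 0.9·0.2136) ≈ 0.6923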